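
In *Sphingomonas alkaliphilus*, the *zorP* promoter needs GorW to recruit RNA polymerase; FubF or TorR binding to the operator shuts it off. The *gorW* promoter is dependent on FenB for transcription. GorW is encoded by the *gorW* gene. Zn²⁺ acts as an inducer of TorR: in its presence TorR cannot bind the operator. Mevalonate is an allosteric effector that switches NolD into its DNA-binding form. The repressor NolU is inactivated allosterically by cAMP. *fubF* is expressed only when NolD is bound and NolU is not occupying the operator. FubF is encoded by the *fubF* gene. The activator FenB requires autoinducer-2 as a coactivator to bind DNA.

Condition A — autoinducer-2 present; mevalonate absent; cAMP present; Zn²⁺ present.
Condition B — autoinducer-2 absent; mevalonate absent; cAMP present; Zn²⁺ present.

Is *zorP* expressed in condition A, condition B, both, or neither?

Condition A:
Autoinducer-2 is present, so FenB is active.
No repressor is bound and FenB is active, so *gorW* is transcribed.
So GorW is produced and active.
Mevalonate is absent, so NolD is inactive.
cAMP is present, so NolU is inactive.
Required activator NolD is absent, so *fubF* is not transcribed.
So FubF is not produced.
Zn²⁺ is present, so TorR is inactive.
No repressor is bound and GorW is active, so *zorP* is transcribed.
→ *zorP* is ON in A.
Condition B:
Autoinducer-2 is absent, so FenB is inactive.
Required activator FenB is absent, so *gorW* is not transcribed.
So GorW is not produced.
Mevalonate is absent, so NolD is inactive.
cAMP is present, so NolU is inactive.
Required activator NolD is absent, so *fubF* is not transcribed.
So FubF is not produced.
Zn²⁺ is present, so TorR is inactive.
Required activator GorW is absent, so *zorP* is not transcribed.
→ *zorP* is OFF in B.

A only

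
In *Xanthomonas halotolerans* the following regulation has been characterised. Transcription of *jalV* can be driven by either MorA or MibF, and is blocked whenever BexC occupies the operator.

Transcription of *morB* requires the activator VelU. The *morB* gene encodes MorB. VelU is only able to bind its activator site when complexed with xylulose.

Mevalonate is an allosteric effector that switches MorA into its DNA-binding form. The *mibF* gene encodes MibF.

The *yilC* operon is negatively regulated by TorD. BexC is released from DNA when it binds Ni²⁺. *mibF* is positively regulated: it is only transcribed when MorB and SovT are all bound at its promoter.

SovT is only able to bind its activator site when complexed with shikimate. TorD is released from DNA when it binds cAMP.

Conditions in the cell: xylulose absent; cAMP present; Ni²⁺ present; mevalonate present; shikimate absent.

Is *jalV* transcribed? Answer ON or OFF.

ON

Mevalonate is present, so MorA is active.
Xylulose is absent, so VelU is inactive.
Required activator VelU is absent, so *morB* is not transcribed.
So MorB is not produced.
Shikimate is absent, so SovT is inactive.
Required activator MorB is absent, so *mibF* is not transcribed.
So MibF is not produced.
Ni²⁺ is present, so BexC is inactive.
Activator MorA is present, so *jalV* is transcribed.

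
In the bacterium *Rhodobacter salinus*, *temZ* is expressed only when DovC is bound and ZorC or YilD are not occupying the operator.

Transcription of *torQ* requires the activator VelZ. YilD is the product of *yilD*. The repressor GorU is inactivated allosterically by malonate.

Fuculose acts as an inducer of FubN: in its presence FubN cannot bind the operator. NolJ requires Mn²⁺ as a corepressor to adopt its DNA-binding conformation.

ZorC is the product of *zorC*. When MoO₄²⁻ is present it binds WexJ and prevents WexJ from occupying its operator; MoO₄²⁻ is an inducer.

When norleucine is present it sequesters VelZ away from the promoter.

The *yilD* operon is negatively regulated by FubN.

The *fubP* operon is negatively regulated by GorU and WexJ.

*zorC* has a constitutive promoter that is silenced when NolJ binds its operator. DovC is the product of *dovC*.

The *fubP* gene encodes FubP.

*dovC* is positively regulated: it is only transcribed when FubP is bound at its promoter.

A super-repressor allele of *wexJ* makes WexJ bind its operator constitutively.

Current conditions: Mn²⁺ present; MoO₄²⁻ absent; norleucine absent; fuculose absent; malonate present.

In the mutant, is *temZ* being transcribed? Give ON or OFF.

OFF

Mn²⁺ is present, so NolJ is active.
With repressor NolJ bound, *zorC* is not transcribed.
So ZorC is not produced.
Fuculose is absent, so FubN is active.
With repressor FubN bound, *yilD* is not transcribed.
So YilD is not produced.
Malonate is present, so GorU is inactive.
WexJ is constitutively active in this strain.
With repressor WexJ bound, *fubP* is not transcribed.
So FubP is not produced.
Required activator FubP is absent, so *dovC* is not transcribed.
So DovC is not produced.
Required activator DovC is absent, so *temZ* is not transcribed.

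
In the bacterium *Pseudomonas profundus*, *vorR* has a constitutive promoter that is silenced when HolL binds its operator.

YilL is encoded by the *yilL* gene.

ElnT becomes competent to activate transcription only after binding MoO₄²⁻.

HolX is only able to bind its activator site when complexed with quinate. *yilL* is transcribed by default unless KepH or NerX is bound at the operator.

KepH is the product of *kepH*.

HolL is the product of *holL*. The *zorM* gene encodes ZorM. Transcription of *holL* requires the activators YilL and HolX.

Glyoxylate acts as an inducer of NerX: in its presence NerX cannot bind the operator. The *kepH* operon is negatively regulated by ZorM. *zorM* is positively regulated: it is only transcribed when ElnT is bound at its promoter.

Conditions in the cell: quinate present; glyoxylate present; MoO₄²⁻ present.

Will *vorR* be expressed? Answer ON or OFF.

OFF

MoO₄²⁻ is present, so ElnT is active.
No repressor is bound and ElnT is active, so *zorM* is transcribed.
So ZorM is produced and active.
With repressor ZorM bound, *kepH* is not transcribed.
So KepH is not produced.
Glyoxylate is present, so NerX is inactive.
With no repressor bound, *yilL* is transcribed.
So YilL is produced and active.
Quinate is present, so HolX is active.
No repressor is bound and YilL and HolX are active, so *holL* is transcribed.
So HolL is produced and active.
With repressor HolL bound, *vorR* is not transcribed.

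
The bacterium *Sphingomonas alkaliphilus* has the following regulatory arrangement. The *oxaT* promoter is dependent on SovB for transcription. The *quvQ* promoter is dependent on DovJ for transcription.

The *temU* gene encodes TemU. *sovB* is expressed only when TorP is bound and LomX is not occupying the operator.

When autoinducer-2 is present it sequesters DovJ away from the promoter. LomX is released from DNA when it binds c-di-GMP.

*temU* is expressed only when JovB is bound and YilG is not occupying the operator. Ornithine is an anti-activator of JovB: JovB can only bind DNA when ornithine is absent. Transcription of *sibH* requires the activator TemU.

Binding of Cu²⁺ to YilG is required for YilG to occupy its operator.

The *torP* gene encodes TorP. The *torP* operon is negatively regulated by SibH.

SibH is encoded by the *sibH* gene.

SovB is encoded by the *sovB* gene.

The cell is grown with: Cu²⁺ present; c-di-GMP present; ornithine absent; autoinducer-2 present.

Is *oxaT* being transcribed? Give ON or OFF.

Ornithine is absent, so JovB is active.
Cu²⁺ is present, so YilG is active.
With repressor YilG bound, *temU* is not transcribed.
So TemU is not produced.
Required activator TemU is absent, so *sibH* is not transcribed.
So SibH is not produced.
With no repressor bound, *torP* is transcribed.
So TorP is produced and active.
c-di-GMP is present, so LomX is inactive.
No repressor is bound and TorP is active, so *sovB* is transcribed.
So SovB is produced and active.
No repressor is bound and SovB is active, so *oxaT* is transcribed.

ON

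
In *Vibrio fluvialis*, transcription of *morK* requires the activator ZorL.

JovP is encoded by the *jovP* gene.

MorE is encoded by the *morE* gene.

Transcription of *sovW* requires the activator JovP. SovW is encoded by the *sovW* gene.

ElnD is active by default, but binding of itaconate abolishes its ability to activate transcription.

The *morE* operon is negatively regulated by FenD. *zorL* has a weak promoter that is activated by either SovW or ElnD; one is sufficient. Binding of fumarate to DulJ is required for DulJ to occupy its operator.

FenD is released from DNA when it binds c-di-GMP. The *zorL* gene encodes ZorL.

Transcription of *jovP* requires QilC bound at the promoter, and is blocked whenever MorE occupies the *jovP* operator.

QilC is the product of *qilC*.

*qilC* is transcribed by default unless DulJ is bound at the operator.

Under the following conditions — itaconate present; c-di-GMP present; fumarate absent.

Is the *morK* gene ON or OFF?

c-di-GMP is present, so FenD is inactive.
With no repressor bound, *morE* is transcribed.
So MorE is produced and active.
Fumarate is absent, so DulJ is inactive.
With no repressor bound, *qilC* is transcribed.
So QilC is produced and active.
With repressor MorE bound, *jovP* is not transcribed.
So JovP is not produced.
Required activator JovP is absent, so *sovW* is not transcribed.
So SovW is not produced.
Itaconate is present, so ElnD is inactive.
No activator is available at the *zorL* promoter, so *zorL* is not transcribed.
So ZorL is not produced.
Required activator ZorL is absent, so *morK* is not transcribed.

OFF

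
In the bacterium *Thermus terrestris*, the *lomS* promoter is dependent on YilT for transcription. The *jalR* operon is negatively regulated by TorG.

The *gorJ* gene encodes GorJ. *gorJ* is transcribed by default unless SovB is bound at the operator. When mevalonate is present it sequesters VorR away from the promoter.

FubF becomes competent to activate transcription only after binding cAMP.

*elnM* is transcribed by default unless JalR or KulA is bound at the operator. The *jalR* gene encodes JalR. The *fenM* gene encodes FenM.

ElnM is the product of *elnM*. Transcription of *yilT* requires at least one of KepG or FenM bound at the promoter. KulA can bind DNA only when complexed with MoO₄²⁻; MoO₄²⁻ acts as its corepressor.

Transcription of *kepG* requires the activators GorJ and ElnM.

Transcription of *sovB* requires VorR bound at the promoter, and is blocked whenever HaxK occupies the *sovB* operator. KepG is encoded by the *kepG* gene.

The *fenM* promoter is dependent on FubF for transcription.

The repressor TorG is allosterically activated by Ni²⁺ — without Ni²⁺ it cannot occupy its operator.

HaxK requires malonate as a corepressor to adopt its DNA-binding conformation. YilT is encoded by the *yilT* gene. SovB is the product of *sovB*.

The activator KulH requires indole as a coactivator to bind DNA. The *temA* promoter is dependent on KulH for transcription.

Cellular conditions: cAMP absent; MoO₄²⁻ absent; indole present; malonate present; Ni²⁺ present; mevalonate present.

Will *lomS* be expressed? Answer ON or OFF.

Mevalonate is present, so VorR is inactive.
Malonate is present, so HaxK is active.
With repressor HaxK bound, *sovB* is not transcribed.
So SovB is not produced.
With no repressor bound, *gorJ* is transcribed.
So GorJ is produced and active.
Ni²⁺ is present, so TorG is active.
With repressor TorG bound, *jalR* is not transcribed.
So JalR is not produced.
MoO₄²⁻ is absent, so KulA is inactive.
With no repressor bound, *elnM* is transcribed.
So ElnM is produced and active.
No repressor is bound and GorJ and ElnM are active, so *kepG* is transcribed.
So KepG is produced and active.
cAMP is absent, so FubF is inactive.
Required activator FubF is absent, so *fenM* is not transcribed.
So FenM is not produced.
Activator KepG is present, so *yilT* is transcribed.
So YilT is produced and active.
No repressor is bound and YilT is active, so *lomS* is transcribed.

ON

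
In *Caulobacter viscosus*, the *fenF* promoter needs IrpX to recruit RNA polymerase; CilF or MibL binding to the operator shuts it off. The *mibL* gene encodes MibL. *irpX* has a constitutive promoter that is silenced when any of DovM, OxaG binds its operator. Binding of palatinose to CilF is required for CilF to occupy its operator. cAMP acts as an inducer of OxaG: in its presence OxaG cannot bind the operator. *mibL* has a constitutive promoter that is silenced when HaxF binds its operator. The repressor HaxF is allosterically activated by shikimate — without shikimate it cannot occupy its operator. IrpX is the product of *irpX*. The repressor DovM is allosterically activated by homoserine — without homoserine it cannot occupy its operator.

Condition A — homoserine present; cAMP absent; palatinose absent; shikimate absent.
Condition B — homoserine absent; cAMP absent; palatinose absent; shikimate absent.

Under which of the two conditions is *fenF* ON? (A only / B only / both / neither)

Condition A:
Homoserine is present, so DovM is active.
cAMP is absent, so OxaG is active.
With repressor DovM bound, *irpX* is not transcribed.
So IrpX is not produced.
Palatinose is absent, so CilF is inactive.
Shikimate is absent, so HaxF is inactive.
With no repressor bound, *mibL* is transcribed.
So MibL is produced and active.
With repressor MibL bound, *fenF* is not transcribed.
→ *fenF* is OFF in A.
Condition B:
Homoserine is absent, so DovM is inactive.
cAMP is absent, so OxaG is active.
With repressor OxaG bound, *irpX* is not transcribed.
So IrpX is not produced.
Palatinose is absent, so CilF is inactive.
Shikimate is absent, so HaxF is inactive.
With no repressor bound, *mibL* is transcribed.
So MibL is produced and active.
With repressor MibL bound, *fenF* is not transcribed.
→ *fenF* is OFF in B.

neither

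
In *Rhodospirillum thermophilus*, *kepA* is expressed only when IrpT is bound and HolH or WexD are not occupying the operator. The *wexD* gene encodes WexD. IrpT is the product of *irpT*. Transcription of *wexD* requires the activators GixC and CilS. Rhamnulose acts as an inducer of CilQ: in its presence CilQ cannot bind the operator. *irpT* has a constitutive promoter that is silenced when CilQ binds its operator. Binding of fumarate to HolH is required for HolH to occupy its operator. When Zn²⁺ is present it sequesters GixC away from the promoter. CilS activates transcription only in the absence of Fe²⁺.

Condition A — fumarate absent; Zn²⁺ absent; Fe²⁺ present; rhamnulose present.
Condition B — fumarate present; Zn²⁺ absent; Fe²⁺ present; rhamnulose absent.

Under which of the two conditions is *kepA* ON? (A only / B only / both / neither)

Condition A:
Fumarate is absent, so HolH is inactive.
Zn²⁺ is absent, so GixC is active.
Fe²⁺ is present, so CilS is inactive.
Required activator CilS is absent, so *wexD* is not transcribed.
So WexD is not produced.
Rhamnulose is present, so CilQ is inactive.
With no repressor bound, *irpT* is transcribed.
So IrpT is produced and active.
No repressor is bound and IrpT is active, so *kepA* is transcribed.
→ *kepA* is ON in A.
Condition B:
Fumarate is present, so HolH is active.
Zn²⁺ is absent, so GixC is active.
Fe²⁺ is present, so CilS is inactive.
Required activator CilS is absent, so *wexD* is not transcribed.
So WexD is not produced.
Rhamnulose is absent, so CilQ is active.
With repressor CilQ bound, *irpT* is not transcribed.
So IrpT is not produced.
With repressor HolH bound, *kepA* is not transcribed.
→ *kepA* is OFF in B.

A only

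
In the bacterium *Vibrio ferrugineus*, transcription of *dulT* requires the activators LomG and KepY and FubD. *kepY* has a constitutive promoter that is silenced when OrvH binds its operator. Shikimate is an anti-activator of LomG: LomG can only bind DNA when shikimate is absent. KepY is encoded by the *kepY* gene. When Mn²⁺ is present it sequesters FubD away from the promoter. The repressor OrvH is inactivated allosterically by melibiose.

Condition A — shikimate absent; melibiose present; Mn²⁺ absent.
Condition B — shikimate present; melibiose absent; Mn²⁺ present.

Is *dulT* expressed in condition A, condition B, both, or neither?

A only

Condition A:
Shikimate is absent, so LomG is active.
Melibiose is present, so OrvH is inactive.
With no repressor bound, *kepY* is transcribed.
So KepY is produced and active.
Mn²⁺ is absent, so FubD is active.
No repressor is bound and LomG and KepY and FubD are active, so *dulT* is transcribed.
→ *dulT* is ON in A.
Condition B:
Shikimate is present, so LomG is inactive.
Melibiose is absent, so OrvH is active.
With repressor OrvH bound, *kepY* is not transcribed.
So KepY is not produced.
Mn²⁺ is present, so FubD is inactive.
Required activator LomG is absent, so *dulT* is not transcribed.
→ *dulT* is OFF in B.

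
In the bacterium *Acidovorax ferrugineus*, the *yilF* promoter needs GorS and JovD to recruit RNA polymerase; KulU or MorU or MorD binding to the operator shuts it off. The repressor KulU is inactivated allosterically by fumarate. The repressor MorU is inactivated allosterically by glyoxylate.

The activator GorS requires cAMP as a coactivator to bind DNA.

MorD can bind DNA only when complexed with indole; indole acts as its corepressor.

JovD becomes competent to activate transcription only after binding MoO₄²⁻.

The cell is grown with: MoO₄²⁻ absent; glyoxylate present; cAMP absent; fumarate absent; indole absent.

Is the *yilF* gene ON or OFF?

Fumarate is absent, so KulU is active.
cAMP is absent, so GorS is inactive.
Glyoxylate is present, so MorU is inactive.
MoO₄²⁻ is absent, so JovD is inactive.
Indole is absent, so MorD is inactive.
With repressor KulU bound, *yilF* is not transcribed.

OFF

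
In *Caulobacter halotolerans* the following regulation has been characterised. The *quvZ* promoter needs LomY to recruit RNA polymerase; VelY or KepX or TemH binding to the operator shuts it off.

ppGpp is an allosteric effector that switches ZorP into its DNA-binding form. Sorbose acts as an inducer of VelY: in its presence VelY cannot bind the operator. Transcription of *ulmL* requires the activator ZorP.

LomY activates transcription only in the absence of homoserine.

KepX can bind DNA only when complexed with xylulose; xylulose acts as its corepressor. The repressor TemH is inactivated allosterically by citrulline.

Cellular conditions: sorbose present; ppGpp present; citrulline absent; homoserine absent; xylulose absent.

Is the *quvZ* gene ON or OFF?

OFF

Sorbose is present, so VelY is inactive.
Homoserine is absent, so LomY is active.
Xylulose is absent, so KepX is inactive.
Citrulline is absent, so TemH is active.
With repressor TemH bound, *quvZ* is not transcribed.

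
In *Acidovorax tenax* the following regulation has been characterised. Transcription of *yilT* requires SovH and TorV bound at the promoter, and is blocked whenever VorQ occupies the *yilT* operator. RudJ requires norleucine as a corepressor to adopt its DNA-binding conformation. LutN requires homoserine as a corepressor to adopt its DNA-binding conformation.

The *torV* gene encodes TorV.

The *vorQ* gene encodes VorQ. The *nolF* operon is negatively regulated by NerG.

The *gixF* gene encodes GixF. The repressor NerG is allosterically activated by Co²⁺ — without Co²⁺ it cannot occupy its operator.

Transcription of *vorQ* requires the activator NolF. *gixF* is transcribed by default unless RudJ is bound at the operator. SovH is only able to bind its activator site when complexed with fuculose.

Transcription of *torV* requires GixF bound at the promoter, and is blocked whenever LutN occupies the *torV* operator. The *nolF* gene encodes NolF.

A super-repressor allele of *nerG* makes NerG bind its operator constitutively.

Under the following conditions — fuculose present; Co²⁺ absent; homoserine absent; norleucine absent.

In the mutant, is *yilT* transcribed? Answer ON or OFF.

ON

Fuculose is present, so SovH is active.
Homoserine is absent, so LutN is inactive.
Norleucine is absent, so RudJ is inactive.
With no repressor bound, *gixF* is transcribed.
So GixF is produced and active.
No repressor is bound and GixF is active, so *torV* is transcribed.
So TorV is produced and active.
NerG is constitutively active in this strain.
With repressor NerG bound, *nolF* is not transcribed.
So NolF is not produced.
Required activator NolF is absent, so *vorQ* is not transcribed.
So VorQ is not produced.
No repressor is bound and SovH and TorV are active, so *yilT* is transcribed.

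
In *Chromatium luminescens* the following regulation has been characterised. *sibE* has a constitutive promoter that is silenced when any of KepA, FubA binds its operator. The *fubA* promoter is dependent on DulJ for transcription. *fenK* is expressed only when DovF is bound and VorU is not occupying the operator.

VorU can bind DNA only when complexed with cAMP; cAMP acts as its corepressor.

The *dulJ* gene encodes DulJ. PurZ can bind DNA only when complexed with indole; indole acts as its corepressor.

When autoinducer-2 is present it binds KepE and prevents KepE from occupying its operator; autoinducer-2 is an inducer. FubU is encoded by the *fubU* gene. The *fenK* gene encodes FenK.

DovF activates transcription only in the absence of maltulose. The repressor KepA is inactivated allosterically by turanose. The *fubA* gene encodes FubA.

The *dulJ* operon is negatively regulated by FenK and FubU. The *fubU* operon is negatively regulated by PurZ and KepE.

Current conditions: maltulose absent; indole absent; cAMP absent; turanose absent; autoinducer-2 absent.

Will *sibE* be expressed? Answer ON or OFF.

OFF

Turanose is absent, so KepA is active.
Maltulose is absent, so DovF is active.
cAMP is absent, so VorU is inactive.
No repressor is bound and DovF is active, so *fenK* is transcribed.
So FenK is produced and active.
Indole is absent, so PurZ is inactive.
Autoinducer-2 is absent, so KepE is active.
With repressor KepE bound, *fubU* is not transcribed.
So FubU is not produced.
With repressor FenK bound, *dulJ* is not transcribed.
So DulJ is not produced.
Required activator DulJ is absent, so *fubA* is not transcribed.
So FubA is not produced.
With repressor KepA bound, *sibE* is not transcribed.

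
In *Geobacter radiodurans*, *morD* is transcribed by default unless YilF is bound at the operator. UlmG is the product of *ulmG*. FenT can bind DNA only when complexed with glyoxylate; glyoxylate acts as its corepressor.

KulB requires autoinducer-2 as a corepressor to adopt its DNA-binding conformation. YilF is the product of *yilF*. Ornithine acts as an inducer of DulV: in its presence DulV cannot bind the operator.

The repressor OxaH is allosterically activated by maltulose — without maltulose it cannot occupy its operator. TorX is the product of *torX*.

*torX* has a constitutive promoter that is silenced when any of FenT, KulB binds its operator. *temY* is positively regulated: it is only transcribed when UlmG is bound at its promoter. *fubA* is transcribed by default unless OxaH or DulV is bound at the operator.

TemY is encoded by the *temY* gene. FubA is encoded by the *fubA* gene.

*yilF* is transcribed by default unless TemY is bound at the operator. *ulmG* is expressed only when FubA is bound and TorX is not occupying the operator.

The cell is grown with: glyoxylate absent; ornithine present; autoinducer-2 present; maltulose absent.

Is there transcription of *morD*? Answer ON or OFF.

Maltulose is absent, so OxaH is inactive.
Ornithine is present, so DulV is inactive.
With no repressor bound, *fubA* is transcribed.
So FubA is produced and active.
Glyoxylate is absent, so FenT is inactive.
Autoinducer-2 is present, so KulB is active.
With repressor KulB bound, *torX* is not transcribed.
So TorX is not produced.
No repressor is bound and FubA is active, so *ulmG* is transcribed.
So UlmG is produced and active.
No repressor is bound and UlmG is active, so *temY* is transcribed.
So TemY is produced and active.
With repressor TemY bound, *yilF* is not transcribed.
So YilF is not produced.
With no repressor bound, *morD* is transcribed.

ON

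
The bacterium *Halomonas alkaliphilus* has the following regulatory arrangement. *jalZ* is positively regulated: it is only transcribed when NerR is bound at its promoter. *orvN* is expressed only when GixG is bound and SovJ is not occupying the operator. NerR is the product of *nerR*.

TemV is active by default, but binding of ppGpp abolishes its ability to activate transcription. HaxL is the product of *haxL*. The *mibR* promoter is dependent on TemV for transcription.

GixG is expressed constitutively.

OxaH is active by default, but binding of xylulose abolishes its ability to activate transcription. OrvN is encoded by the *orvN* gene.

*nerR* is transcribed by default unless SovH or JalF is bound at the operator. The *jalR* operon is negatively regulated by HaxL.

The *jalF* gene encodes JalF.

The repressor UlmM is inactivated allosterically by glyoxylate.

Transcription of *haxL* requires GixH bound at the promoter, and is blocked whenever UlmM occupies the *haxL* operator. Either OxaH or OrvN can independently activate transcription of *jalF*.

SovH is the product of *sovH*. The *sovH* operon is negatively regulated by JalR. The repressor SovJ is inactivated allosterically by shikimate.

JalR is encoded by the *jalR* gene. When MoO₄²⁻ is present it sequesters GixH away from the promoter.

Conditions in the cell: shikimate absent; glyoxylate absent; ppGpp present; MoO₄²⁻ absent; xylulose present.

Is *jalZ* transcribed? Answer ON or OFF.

ON

MoO₄²⁻ is absent, so GixH is active.
Glyoxylate is absent, so UlmM is active.
With repressor UlmM bound, *haxL* is not transcribed.
So HaxL is not produced.
With no repressor bound, *jalR* is transcribed.
So JalR is produced and active.
With repressor JalR bound, *sovH* is not transcribed.
So SovH is not produced.
Xylulose is present, so OxaH is inactive.
Shikimate is absent, so SovJ is active.
GixG is produced constitutively and is active.
With repressor SovJ bound, *orvN* is not transcribed.
So OrvN is not produced.
No activator is available at the *jalF* promoter, so *jalF* is not transcribed.
So JalF is not produced.
With no repressor bound, *nerR* is transcribed.
So NerR is produced and active.
No repressor is bound and NerR is active, so *jalZ* is transcribed.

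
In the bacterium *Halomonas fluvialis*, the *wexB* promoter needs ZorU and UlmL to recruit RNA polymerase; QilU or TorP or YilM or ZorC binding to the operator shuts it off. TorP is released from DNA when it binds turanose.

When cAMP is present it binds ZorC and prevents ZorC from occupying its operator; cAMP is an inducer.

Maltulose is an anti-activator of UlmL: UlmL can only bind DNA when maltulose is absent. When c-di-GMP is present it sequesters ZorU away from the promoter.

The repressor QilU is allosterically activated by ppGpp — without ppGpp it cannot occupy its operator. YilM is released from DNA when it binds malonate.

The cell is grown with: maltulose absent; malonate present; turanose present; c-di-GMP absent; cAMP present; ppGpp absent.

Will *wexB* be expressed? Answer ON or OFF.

ppGpp is absent, so QilU is inactive.
c-di-GMP is absent, so ZorU is active.
Turanose is present, so TorP is inactive.
Malonate is present, so YilM is inactive.
Maltulose is absent, so UlmL is active.
cAMP is present, so ZorC is inactive.
No repressor is bound and ZorU and UlmL are active, so *wexB* is transcribed.

ON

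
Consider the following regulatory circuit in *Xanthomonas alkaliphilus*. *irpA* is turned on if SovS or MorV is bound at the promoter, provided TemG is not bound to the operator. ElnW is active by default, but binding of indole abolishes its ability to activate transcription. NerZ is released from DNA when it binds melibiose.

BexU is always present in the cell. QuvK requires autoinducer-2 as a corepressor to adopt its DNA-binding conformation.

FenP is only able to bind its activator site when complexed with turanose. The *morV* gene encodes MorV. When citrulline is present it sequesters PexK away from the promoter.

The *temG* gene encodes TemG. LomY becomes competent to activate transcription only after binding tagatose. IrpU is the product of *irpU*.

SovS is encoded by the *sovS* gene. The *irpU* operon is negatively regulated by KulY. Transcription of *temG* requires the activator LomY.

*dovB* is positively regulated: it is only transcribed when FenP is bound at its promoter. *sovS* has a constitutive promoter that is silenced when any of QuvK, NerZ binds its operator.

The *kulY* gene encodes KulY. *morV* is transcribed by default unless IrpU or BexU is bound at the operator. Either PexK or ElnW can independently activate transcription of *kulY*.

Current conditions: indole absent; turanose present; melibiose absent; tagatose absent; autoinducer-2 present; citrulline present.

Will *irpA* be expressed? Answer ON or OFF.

OFF

Autoinducer-2 is present, so QuvK is active.
Melibiose is absent, so NerZ is active.
With repressor QuvK bound, *sovS* is not transcribed.
So SovS is not produced.
Citrulline is present, so PexK is inactive.
Indole is absent, so ElnW is active.
Activator ElnW is present, so *kulY* is transcribed.
So KulY is produced and active.
With repressor KulY bound, *irpU* is not transcribed.
So IrpU is not produced.
BexU is produced constitutively and is active.
With repressor BexU bound, *morV* is not transcribed.
So MorV is not produced.
Tagatose is absent, so LomY is inactive.
Required activator LomY is absent, so *temG* is not transcribed.
So TemG is not produced.
No activator is available at the *irpA* promoter, so *irpA* is not transcribed.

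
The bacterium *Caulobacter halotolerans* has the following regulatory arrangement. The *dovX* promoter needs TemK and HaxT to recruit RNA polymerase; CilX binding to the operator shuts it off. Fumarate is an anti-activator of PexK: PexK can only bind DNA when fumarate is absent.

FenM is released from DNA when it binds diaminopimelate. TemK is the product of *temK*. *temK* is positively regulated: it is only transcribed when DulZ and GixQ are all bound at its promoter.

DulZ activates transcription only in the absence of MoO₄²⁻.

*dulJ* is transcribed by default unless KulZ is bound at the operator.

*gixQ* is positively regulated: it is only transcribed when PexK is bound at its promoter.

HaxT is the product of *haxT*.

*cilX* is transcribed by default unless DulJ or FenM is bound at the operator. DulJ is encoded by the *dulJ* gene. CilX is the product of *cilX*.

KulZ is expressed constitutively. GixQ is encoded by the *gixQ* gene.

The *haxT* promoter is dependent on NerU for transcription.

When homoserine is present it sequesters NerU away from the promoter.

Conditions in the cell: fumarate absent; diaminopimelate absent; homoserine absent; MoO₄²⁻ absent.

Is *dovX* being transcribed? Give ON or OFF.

ON

MoO₄²⁻ is absent, so DulZ is active.
Fumarate is absent, so PexK is active.
No repressor is bound and PexK is active, so *gixQ* is transcribed.
So GixQ is produced and active.
No repressor is bound and DulZ and GixQ are active, so *temK* is transcribed.
So TemK is produced and active.
KulZ is produced constitutively and is active.
With repressor KulZ bound, *dulJ* is not transcribed.
So DulJ is not produced.
Diaminopimelate is absent, so FenM is active.
With repressor FenM bound, *cilX* is not transcribed.
So CilX is not produced.
Homoserine is absent, so NerU is active.
No repressor is bound and NerU is active, so *haxT* is transcribed.
So HaxT is produced and active.
No repressor is bound and TemK and HaxT are active, so *dovX* is transcribed.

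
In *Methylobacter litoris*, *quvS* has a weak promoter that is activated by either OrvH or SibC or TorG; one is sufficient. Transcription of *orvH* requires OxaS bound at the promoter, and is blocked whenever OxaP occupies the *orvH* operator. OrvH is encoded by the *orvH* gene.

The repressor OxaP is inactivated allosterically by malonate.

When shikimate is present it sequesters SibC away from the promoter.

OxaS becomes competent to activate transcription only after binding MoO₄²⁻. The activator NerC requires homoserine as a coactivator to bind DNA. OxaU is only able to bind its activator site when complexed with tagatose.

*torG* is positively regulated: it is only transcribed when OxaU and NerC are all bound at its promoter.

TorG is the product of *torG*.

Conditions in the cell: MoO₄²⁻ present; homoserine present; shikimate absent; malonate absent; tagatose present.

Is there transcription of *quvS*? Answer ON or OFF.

ON

Malonate is absent, so OxaP is active.
MoO₄²⁻ is present, so OxaS is active.
With repressor OxaP bound, *orvH* is not transcribed.
So OrvH is not produced.
Shikimate is absent, so SibC is active.
Tagatose is present, so OxaU is active.
Homoserine is present, so NerC is active.
No repressor is bound and OxaU and NerC are active, so *torG* is transcribed.
So TorG is produced and active.
Activator SibC is present, so *quvS* is transcribed.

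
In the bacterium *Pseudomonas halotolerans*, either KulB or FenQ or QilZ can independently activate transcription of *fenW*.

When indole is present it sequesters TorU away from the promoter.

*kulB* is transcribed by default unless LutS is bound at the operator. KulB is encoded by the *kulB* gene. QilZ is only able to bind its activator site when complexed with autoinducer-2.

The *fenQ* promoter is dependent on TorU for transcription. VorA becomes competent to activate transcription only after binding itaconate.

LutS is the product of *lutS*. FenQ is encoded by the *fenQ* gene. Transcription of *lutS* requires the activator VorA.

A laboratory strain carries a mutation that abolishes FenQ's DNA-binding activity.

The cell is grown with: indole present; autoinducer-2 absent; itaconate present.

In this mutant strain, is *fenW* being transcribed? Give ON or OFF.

Itaconate is present, so VorA is active.
No repressor is bound and VorA is active, so *lutS* is transcribed.
So LutS is produced and active.
With repressor LutS bound, *kulB* is not transcribed.
So KulB is not produced.
FenQ is non-functional in this strain, so it has no effect.
Autoinducer-2 is absent, so QilZ is inactive.
No activator is available at the *fenW* promoter, so *fenW* is not transcribed.

OFF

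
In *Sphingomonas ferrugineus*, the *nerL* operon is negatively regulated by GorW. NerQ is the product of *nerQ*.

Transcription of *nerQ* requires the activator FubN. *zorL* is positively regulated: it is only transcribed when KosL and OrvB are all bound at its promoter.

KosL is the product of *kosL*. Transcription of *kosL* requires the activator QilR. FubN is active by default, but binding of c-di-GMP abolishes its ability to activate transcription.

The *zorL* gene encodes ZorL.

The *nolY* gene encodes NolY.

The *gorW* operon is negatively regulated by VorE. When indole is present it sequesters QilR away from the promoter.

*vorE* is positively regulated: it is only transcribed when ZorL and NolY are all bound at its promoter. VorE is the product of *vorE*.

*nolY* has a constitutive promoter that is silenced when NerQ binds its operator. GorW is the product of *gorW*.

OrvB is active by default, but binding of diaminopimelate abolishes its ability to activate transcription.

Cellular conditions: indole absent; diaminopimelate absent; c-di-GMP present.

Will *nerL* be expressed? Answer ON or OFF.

ON

Indole is absent, so QilR is active.
No repressor is bound and QilR is active, so *kosL* is transcribed.
So KosL is produced and active.
Diaminopimelate is absent, so OrvB is active.
No repressor is bound and KosL and OrvB are active, so *zorL* is transcribed.
So ZorL is produced and active.
c-di-GMP is present, so FubN is inactive.
Required activator FubN is absent, so *nerQ* is not transcribed.
So NerQ is not produced.
With no repressor bound, *nolY* is transcribed.
So NolY is produced and active.
No repressor is bound and ZorL and NolY are active, so *vorE* is transcribed.
So VorE is produced and active.
With repressor VorE bound, *gorW* is not transcribed.
So GorW is not produced.
With no repressor bound, *nerL* is transcribed.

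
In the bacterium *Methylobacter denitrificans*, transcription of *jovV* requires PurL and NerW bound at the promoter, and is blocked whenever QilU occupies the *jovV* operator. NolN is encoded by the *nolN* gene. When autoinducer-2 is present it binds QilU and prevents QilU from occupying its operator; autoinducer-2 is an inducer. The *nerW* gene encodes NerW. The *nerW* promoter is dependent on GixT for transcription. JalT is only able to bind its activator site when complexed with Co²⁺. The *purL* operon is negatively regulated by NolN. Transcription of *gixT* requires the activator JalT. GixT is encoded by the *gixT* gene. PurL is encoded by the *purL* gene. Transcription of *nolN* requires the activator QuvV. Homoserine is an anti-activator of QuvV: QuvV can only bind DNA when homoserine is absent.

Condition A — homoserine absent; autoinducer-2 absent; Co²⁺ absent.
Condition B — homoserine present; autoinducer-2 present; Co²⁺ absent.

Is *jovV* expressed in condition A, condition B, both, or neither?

Condition A:
Homoserine is absent, so QuvV is active.
No repressor is bound and QuvV is active, so *nolN* is transcribed.
So NolN is produced and active.
With repressor NolN bound, *purL* is not transcribed.
So PurL is not produced.
Autoinducer-2 is absent, so QilU is active.
Co²⁺ is absent, so JalT is inactive.
Required activator JalT is absent, so *gixT* is not transcribed.
So GixT is not produced.
Required activator GixT is absent, so *nerW* is not transcribed.
So NerW is not produced.
With repressor QilU bound, *jovV* is not transcribed.
→ *jovV* is OFF in A.
Condition B:
Homoserine is present, so QuvV is inactive.
Required activator QuvV is absent, so *nolN* is not transcribed.
So NolN is not produced.
With no repressor bound, *purL* is transcribed.
So PurL is produced and active.
Autoinducer-2 is present, so QilU is inactive.
Co²⁺ is absent, so JalT is inactive.
Required activator JalT is absent, so *gixT* is not transcribed.
So GixT is not produced.
Required activator GixT is absent, so *nerW* is not transcribed.
So NerW is not produced.
Required activator NerW is absent, so *jovV* is not transcribed.
→ *jovV* is OFF in B.

neither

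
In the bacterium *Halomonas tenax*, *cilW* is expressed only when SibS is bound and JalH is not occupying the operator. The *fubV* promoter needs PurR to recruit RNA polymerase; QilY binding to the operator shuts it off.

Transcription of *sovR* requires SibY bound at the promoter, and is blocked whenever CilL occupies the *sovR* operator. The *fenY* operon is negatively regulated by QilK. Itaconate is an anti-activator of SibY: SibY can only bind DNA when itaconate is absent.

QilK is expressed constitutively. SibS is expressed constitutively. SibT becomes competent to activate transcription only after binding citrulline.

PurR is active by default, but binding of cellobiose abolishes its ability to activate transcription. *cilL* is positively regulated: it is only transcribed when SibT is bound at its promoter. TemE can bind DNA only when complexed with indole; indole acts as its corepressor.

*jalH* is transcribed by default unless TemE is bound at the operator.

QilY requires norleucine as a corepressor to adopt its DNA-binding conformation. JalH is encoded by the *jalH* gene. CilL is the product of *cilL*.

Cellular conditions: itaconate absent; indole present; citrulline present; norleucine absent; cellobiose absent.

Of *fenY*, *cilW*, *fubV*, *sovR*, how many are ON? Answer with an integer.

2

QilK is produced constitutively and is active.
With repressor QilK bound, *fenY* is not transcribed.
→ *fenY* is OFF.
Indole is present, so TemE is active.
With repressor TemE bound, *jalH* is not transcribed.
So JalH is not produced.
SibS is produced constitutively and is active.
No repressor is bound and SibS is active, so *cilW* is transcribed.
→ *cilW* is ON.
Norleucine is absent, so QilY is inactive.
Cellobiose is absent, so PurR is active.
No repressor is bound and PurR is active, so *fubV* is transcribed.
→ *fubV* is ON.
Itaconate is absent, so SibY is active.
Citrulline is present, so SibT is active.
No repressor is bound and SibT is active, so *cilL* is transcribed.
So CilL is produced and active.
With repressor CilL bound, *sovR* is not transcribed.
→ *sovR* is OFF.
2 of the 4 genes are transcribed.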